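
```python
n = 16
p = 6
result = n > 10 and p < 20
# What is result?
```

Trace:
`n = 16` → n = 16
`p = 6` → p = 6
`result = n > 10 and p < 20` → result = True
So result = True

Answer: True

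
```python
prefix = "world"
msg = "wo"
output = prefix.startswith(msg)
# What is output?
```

Trace:
`prefix = "world"` → prefix = 'world'
`msg = "wo"` → msg = 'wo'
`output = prefix.startswith(msg)` → output = True
So output = True

Answer: True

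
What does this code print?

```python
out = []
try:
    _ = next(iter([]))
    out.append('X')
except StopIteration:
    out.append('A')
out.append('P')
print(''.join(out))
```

Execution trace: 'A' (except StopIteration) → 'P' (after the try/except). Output: AP

Answer: AP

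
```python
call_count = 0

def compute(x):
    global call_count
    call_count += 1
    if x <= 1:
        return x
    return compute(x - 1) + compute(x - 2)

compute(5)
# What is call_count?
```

Calls(x) = 1 + Calls(x-1) + Calls(x-2); Calls(0)=Calls(1)=1. For x=5 this gives 15.

Answer: 15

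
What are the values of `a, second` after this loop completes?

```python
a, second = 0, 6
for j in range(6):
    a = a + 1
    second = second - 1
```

a goes 0→6, second goes 6→0
`a, second` takes the values: (0, 6) → (1, 6) → (1, 5) → (2, 5) → (2, 4) → (3, 4) → (3, 3) → (4, 3) → (4, 2) → (5, 2) → (5, 1) → (6, 1) → (6, 0)

Answer: 6, 0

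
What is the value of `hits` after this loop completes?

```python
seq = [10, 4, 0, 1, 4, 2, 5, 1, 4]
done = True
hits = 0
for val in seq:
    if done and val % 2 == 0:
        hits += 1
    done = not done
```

Count even values at even positions
`hits` takes the values: 0 → 1 → 2 → 3 → 4

Answer: 4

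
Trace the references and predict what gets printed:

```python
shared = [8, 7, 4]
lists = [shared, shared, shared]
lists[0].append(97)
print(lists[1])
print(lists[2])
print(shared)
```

Key concept: list of same reference.
Step by step:
`shared = [8, 7, 4]` → shared = [8, 7, 4]
`lists = [shared, shared, shared]` → lists = [[8, 7, 4], [8, 7, 4], [8, 7, 4]]
`lists[0].append(97)` → shared = [8, 7, 4, 97]; lists = [[8, 7, 4, 97], [8, 7, 4, 97], [8, 7, 4, 97]]
`print(lists[1])` → prints [8, 7, 4, 97]
`print(lists[2])` → prints [8, 7, 4, 97]
`print(shared)` → prints [8, 7, 4, 97]

Answer:
[8, 7, 4, 97]
[8, 7, 4, 97]
[8, 7, 4, 97]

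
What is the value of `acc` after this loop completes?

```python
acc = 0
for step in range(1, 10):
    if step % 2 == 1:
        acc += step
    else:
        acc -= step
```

Add odd, subtract even
`acc` takes the values: 0 → 1 → -1 → 2 → -2 → 3 → -3 → 4 → -4 → 5

Answer: 5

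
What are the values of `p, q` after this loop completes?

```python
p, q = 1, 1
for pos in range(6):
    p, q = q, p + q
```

Fibonacci: after 6 iterations
`p, q` takes the values: (1, 1) → (1, 2) → (2, 3) → (3, 5) → (5, 8) → (8, 13) → (13, 21)

Answer: 13, 21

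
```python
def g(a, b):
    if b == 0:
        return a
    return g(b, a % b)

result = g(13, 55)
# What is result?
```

g(13, 55) -> g(55, 13) -> g(13, 3) -> g(3, 1) -> g(1, 0) -> 1

Answer: 1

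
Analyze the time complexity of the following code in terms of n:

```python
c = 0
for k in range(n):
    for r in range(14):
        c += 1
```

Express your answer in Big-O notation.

Each loop level contributes: n × 1. Multiplying the contributions gives O(n).

Answer: O(n)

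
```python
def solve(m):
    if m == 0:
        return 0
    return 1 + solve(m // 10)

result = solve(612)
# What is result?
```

Count of digits of 612: 3

Answer: 3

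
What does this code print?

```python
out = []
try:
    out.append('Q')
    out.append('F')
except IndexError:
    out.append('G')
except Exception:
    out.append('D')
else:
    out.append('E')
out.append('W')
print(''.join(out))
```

Execution trace: 'Q' (try body) → 'F' (try body, no exception) → 'E' (else) → 'W' (after the try/except). Output: QFEW

Answer: QFEW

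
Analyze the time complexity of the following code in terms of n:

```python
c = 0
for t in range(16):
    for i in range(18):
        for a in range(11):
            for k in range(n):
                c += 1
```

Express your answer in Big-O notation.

Each loop level contributes: 1 × 1 × 1 × n. Multiplying the contributions gives O(n).

Answer: O(n)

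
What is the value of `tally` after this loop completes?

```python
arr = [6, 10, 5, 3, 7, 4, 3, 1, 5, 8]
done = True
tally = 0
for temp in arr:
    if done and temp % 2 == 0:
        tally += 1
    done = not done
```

Count even values at even positions
`tally` takes the values: 0 → 1

Answer: 1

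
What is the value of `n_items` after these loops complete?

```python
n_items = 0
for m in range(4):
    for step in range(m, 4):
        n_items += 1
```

Upper triangle: 4 + 3 + ... + 1
`n_items` takes the values: 0 → 1 → 2 → 3 → 4 → 5 → 6 → 7 → 8 → 9 → 10

Answer: 10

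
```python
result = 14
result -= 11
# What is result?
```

Trace:
`result = 14` → result = 14
`result -= 11` → result = 3
So result = 3

Answer: 3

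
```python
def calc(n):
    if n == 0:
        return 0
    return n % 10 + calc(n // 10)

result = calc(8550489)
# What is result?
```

Sum of digits of 8550489: 9 + 8 + 4 + 0 + 5 + 5 + 8 = 39

Answer: 39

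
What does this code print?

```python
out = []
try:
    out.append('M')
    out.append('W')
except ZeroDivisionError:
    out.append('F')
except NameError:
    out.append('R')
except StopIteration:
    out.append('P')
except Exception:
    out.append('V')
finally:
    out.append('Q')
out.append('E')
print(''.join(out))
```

Execution trace: 'M' (try body) → 'W' (try body, no exception) → 'Q' (finally) → 'E' (after the try/except). Output: MWQE

Answer: MWQE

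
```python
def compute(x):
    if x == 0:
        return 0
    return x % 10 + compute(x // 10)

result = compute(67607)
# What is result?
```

Sum of digits of 67607: 7 + 0 + 6 + 7 + 6 = 26

Answer: 26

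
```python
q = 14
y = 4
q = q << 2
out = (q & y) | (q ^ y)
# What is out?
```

Trace:
`q = 14` → q = 14
`y = 4` → y = 4
`q = q << 2` → q = 56
`out = (q & y) | (q ^ y)` → out = 60
So out = 60

Answer: 60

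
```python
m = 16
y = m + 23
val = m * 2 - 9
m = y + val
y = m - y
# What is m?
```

Trace:
`m = 16` → m = 16
`y = m + 23` → y = 39
`val = m * 2 - 9` → val = 23
`m = y + val` → m = 62
`y = m - y` → y = 23
So m = 62

Answer: 62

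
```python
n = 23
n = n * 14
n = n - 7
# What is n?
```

Trace:
`n = 23` → n = 23
`n = n * 14` → n = 322
`n = n - 7` → n = 315
So n = 315

Answer: 315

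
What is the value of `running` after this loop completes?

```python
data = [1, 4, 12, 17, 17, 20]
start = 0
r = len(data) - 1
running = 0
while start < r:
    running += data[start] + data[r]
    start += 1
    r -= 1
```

Sum of pairs from ends
`running` takes the values: 0 → 21 → 42 → 71

Answer: 71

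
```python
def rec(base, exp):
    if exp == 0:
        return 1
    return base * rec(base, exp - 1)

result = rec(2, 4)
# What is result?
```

rec(2, 4) = 2 * 2 * 2 * 2 = 16

Answer: 16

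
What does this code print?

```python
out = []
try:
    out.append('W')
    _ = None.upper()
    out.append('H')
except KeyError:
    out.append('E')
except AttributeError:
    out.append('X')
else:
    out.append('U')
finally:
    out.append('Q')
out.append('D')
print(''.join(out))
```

Execution trace: 'W' (try body) → 'X' (except AttributeError) → 'Q' (finally) → 'D' (after the try/except). Output: WXQD

Answer: WXQD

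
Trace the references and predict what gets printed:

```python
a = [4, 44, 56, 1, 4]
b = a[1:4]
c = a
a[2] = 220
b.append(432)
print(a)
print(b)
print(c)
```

Key concept: slice vs alias.
Step by step:
`a = [4, 44, 56, 1, 4]` → a = [4, 44, 56, 1, 4]
`b = a[1:4]` → b = [44, 56, 1]
`c = a` → c = [4, 44, 56, 1, 4] (same object as a)
`a[2] = 220` → a = [4, 44, 220, 1, 4] (same object as c); c = [4, 44, 220, 1, 4] (same object as a)
`b.append(432)` → b = [44, 56, 1, 432]
`print(a)` → prints [4, 44, 220, 1, 4]
`print(b)` → prints [44, 56, 1, 432]
`print(c)` → prints [4, 44, 220, 1, 4]

Answer:
[4, 44, 220, 1, 4]
[44, 56, 1, 432]
[4, 44, 220, 1, 4]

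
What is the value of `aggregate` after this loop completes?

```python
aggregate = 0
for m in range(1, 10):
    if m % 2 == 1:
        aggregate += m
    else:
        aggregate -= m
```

Add odd, subtract even
`aggregate` takes the values: 0 → 1 → -1 → 2 → -2 → 3 → -3 → 4 → -4 → 5

Answer: 5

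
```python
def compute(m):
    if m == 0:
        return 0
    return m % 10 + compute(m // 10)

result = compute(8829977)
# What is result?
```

Sum of digits of 8829977: 7 + 7 + 9 + 9 + 2 + 8 + 8 = 50

Answer: 50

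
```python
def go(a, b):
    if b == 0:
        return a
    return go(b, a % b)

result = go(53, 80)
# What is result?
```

go(53, 80) -> go(80, 53) -> go(53, 27) -> go(27, 26) -> go(26, 1) -> go(1, 0) -> 1

Answer: 1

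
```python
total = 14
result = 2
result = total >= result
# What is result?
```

Trace:
`total = 14` → total = 14
`result = 2` → result = 2
`result = total >= result` → result = True
So result = True

Answer: True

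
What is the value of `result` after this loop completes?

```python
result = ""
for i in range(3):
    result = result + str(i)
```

Concatenate digits 0 to 2
`result` takes the values: "" → "0" → "01" → "012"

Answer: "012"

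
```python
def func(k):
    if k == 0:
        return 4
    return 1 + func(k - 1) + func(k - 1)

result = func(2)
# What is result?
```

func(k) = 1 + 2·func(k-1), func(0)=4. Closed form: (4+1)·2^2 - 1 = 19.

Answer: 19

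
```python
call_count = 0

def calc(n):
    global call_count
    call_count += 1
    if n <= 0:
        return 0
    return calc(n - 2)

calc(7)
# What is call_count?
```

Linear recursion stepping by 2: 5 calls from n=7 down to ≤0.

Answer: 5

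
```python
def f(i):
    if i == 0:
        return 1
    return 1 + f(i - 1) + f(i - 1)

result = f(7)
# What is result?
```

f(i) = 1 + 2·f(i-1), f(0)=1. Closed form: (1+1)·2^7 - 1 = 255.

Answer: 255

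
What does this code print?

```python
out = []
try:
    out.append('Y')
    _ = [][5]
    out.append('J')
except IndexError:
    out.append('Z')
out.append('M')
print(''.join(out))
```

Execution trace: 'Y' (try body) → 'Z' (except IndexError) → 'M' (after the try/except). Output: YZM

Answer: YZM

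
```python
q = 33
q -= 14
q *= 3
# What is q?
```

Trace:
`q = 33` → q = 33
`q -= 14` → q = 19
`q *= 3` → q = 57
So q = 57

Answer: 57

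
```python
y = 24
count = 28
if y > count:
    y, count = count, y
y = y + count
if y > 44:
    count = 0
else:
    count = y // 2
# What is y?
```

Trace:
`y = 24` → y = 24
`count = 28` → count = 28
`if y > count: ...` → y > count is False → no variable changes
`y = y + count` → y = 52
`if y > 44: ...` → y > 44 is True → count = 0
So y = 52

Answer: 52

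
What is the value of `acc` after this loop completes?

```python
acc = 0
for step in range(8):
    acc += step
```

Sum of 0 to 7 = 28
`acc` takes the values: 0 → 1 → 3 → 6 → 10 → 15 → 21 → 28

Answer: 28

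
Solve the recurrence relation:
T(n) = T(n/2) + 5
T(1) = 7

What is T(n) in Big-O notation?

Each step divides n by 2 and adds 5. After log_2(n) steps we reach T(1)=7. So T(n) = 5·log_2(n) + 7 = O(log n).

Answer: O(log n)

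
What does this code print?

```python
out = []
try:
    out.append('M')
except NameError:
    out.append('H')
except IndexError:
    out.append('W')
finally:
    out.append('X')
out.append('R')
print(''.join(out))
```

Execution trace: 'M' (try body, no exception) → 'X' (finally) → 'R' (after the try/except). Output: MXR

Answer: MXR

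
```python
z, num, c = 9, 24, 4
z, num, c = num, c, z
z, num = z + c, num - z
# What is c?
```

Trace:
`z, num, c = 9, 24, 4` → z = 9; num = 24; c = 4
`z, num, c = num, c, z` → z = 24; num = 4; c = 9
`z, num = z + c, num - z` → z = 33; num = -20
So c = 9

Answer: 9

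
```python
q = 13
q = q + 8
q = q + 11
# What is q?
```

Trace:
`q = 13` → q = 13
`q = q + 8` → q = 21
`q = q + 11` → q = 32
So q = 32

Answer: 32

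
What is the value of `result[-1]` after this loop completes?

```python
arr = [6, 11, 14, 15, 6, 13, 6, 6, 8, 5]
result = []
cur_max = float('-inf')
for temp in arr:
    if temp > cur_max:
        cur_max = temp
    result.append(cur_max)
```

Running max ends at 15
`result` takes the values: [] → [6] → [6, 11] → [6, 11, 14] → [6, 11, 14, 15] → [6, 11, 14, 15, 15] → [6, 11, 14, 15, 15, 15] → [6, 11, 14, 15, 15, 15, 15] → [6, 11, 14, 15, 15, 15, 15, 15] → [6, 11, 14, 15, 15, 15, 15, 15, 15] → [6, 11, 14, 15, 15, 15, 15, 15, 15, 15]
So `result[-1]` = 15

Answer: 15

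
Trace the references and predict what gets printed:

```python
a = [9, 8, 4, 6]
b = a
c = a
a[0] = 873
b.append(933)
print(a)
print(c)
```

Key concept: multiple aliases.
Step by step:
`a = [9, 8, 4, 6]` → a = [9, 8, 4, 6]
`b = a` → b = [9, 8, 4, 6] (same object as a)
`c = a` → c = [9, 8, 4, 6] (same object as a, b)
`a[0] = 873` → a = [873, 8, 4, 6] (same object as b, c); b = [873, 8, 4, 6] (same object as a, c); c = [873, 8, 4, 6] (same object as a, b)
`b.append(933)` → a = [873, 8, 4, 6, 933] (same object as b, c); b = [873, 8, 4, 6, 933] (same object as a, c); c = [873, 8, 4, 6, 933] (same object as a, b)
`print(a)` → prints [873, 8, 4, 6, 933]
`print(c)` → prints [873, 8, 4, 6, 933]

Answer:
[873, 8, 4, 6, 933]
[873, 8, 4, 6, 933]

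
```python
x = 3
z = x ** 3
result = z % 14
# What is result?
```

Trace:
`x = 3` → x = 3
`z = x ** 3` → z = 27
`result = z % 14` → result = 13
So result = 13

Answer: 13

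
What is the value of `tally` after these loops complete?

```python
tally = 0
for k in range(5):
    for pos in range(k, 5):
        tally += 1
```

Upper triangle: 5 + 4 + ... + 1
`tally` takes the values: 0 → 1 → 2 → 3 → 4 → 5 → 6 → 7 → 8 → 9 → 10 → 11 → 12 → 13 → 14 → 15

Answer: 15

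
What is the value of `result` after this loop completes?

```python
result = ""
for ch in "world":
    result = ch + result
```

Reverse 'world'
`result` takes the values: "" → "w" → "ow" → "row" → "lrow" → "dlrow"

Answer: "dlrow"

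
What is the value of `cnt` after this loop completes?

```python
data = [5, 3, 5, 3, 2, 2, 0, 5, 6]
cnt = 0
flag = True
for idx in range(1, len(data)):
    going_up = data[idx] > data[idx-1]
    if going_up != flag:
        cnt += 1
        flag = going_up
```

Count direction changes in [5, 3, 5, 3, 2, 2, 0, 5, 6]
`cnt` takes the values: 0 → 1 → 2 → 3 → 4

Answer: 4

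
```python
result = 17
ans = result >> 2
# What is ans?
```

Trace:
`result = 17` → result = 17
`ans = result >> 2` → ans = 4
So ans = 4

Answer: 4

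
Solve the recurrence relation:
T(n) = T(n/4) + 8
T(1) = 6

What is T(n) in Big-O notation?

Each step divides n by 4 and adds 8. After log_4(n) steps we reach T(1)=6. So T(n) = 8·log_4(n) + 6 = O(log n).

Answer: O(log n)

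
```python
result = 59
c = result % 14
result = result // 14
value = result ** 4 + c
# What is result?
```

Trace:
`result = 59` → result = 59
`c = result % 14` → c = 3
`result = result // 14` → result = 4
`value = result ** 4 + c` → value = 259
So result = 4

Answer: 4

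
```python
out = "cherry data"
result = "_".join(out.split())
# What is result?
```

Trace:
`out = "cherry data"` → out = 'cherry data'
`result = "_".join(out.split())` → result = 'cherry_data'
So result = 'cherry_data'

Answer: 'cherry_data'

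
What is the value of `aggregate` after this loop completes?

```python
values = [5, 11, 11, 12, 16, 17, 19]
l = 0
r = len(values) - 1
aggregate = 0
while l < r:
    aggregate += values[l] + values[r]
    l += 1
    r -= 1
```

Sum of pairs from ends
`aggregate` takes the values: 0 → 24 → 52 → 79

Answer: 79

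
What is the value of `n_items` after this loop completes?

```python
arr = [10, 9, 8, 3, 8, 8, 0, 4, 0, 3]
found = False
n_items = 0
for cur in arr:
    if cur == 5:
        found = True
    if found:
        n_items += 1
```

Count elements after first 5 in [10, 9, 8, 3, 8, 8, 0, 4, 0, 3]
`n_items` takes the values: 0

Answer: 0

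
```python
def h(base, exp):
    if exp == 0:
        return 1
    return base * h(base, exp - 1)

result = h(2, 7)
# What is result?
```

h(2, 7) = 2 * 2 * 2 * 2 * 2 * 2 * 2 = 128

Answer: 128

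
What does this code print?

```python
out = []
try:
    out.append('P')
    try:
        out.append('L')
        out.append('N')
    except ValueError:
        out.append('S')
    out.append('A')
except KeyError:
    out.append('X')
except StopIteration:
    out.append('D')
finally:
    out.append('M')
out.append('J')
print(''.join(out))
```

Execution trace: 'P' (try body) → 'L' (inner try body) → 'N' (inner try body, no exception) → 'A' (try body, no exception) → 'M' (finally) → 'J' (after the try/except). Output: PLNAMJ

Answer: PLNAMJ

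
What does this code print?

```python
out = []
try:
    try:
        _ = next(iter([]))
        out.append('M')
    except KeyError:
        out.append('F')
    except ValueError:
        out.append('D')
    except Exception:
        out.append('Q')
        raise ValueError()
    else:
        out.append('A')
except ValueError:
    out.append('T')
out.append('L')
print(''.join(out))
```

Execution trace: 'Q' (inner except Exception) → 'T' (outer except ValueError) → 'L' (after the try/except). Output: QTL

Answer: QTL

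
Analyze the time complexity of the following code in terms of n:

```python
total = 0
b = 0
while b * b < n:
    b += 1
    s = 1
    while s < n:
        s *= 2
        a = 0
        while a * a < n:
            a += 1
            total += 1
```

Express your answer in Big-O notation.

Each loop level contributes: √n × log n × √n. Multiplying the contributions gives O(n log n).

Answer: O(n log n)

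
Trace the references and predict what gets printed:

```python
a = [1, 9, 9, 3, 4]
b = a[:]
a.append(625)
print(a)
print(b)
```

Key concept: slice [:] creates copy.
Step by step:
`a = [1, 9, 9, 3, 4]` → a = [1, 9, 9, 3, 4]
`b = a[:]` → b = [1, 9, 9, 3, 4]
`a.append(625)` → a = [1, 9, 9, 3, 4, 625]
`print(a)` → prints [1, 9, 9, 3, 4, 625]
`print(b)` → prints [1, 9, 9, 3, 4]

Answer:
[1, 9, 9, 3, 4, 625]
[1, 9, 9, 3, 4]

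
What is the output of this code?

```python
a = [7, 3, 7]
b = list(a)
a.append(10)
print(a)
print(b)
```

Key concept: list() constructor creates copy.
Step by step:
`a = [7, 3, 7]` → a = [7, 3, 7]
`b = list(a)` → b = [7, 3, 7]
`a.append(10)` → a = [7, 3, 7, 10]
`print(a)` → prints [7, 3, 7, 10]
`print(b)` → prints [7, 3, 7]

Answer:
[7, 3, 7, 10]
[7, 3, 7]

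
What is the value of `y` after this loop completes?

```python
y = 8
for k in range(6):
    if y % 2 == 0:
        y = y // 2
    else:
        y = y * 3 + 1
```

Collatz-style transformation from 8
`y` takes the values: 8 → 4 → 2 → 1 → 4 → 2 → 1

Answer: 1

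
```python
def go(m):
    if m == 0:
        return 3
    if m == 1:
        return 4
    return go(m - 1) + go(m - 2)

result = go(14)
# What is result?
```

Build up from base cases: go(0)=3, go(1)=4, go(2)=7, go(3)=11, go(4)=18, go(5)=29, go(6)=47, ..., go(14)=2207

Answer: 2207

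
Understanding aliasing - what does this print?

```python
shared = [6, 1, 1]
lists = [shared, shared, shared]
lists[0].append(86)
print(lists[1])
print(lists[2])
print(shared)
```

Key concept: list of same reference.
Step by step:
`shared = [6, 1, 1]` → shared = [6, 1, 1]
`lists = [shared, shared, shared]` → lists = [[6, 1, 1], [6, 1, 1], [6, 1, 1]]
`lists[0].append(86)` → shared = [6, 1, 1, 86]; lists = [[6, 1, 1, 86], [6, 1, 1, 86], [6, 1, 1, 86]]
`print(lists[1])` → prints [6, 1, 1, 86]
`print(lists[2])` → prints [6, 1, 1, 86]
`print(shared)` → prints [6, 1, 1, 86]

Answer:
[6, 1, 1, 86]
[6, 1, 1, 86]
[6, 1, 1, 86]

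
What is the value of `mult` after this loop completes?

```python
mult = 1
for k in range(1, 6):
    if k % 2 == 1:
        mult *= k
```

Product of odd numbers 1 to 5
`mult` takes the values: 1 → 3 → 15

Answer: 15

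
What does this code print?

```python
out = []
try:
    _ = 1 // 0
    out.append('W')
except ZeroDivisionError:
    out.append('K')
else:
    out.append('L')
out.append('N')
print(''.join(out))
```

Execution trace: 'K' (except ZeroDivisionError) → 'N' (after the try/except). Output: KN

Answer: KN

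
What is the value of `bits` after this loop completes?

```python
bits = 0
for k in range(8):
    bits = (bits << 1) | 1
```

Build 8 consecutive 1-bits: 0b11111111
`bits` takes the values: 0 → 1 → 3 → 7 → 15 → 31 → 63 → 127 → 255

Answer: 255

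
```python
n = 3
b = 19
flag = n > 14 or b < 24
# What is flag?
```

Trace:
`n = 3` → n = 3
`b = 19` → b = 19
`flag = n > 14 or b < 24` → flag = True
So flag = True

Answer: True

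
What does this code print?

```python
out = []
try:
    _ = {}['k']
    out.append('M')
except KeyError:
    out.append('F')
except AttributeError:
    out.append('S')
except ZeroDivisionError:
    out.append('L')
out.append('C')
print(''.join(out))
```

Execution trace: 'F' (except KeyError) → 'C' (after the try/except). Output: FC

Answer: FC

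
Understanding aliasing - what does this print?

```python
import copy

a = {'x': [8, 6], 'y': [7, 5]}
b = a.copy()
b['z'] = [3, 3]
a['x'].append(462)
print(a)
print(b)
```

Key concept: shallow copy of dict with mutable values.
Step by step:
`a = {'x': [8, 6], 'y': [7, 5]}` → a = {'x': [8, 6], 'y': [7, 5]}
`b = a.copy()` → b = {'x': [8, 6], 'y': [7, 5]}
`b['z'] = [3, 3]` → b = {'x': [8, 6], 'y': [7, 5], 'z': [3, 3]}
`a['x'].append(462)` → a = {'x': [8, 6, 462], 'y': [7, 5]}; b = {'x': [8, 6, 462], 'y': [7, 5], 'z': [3, 3]}
`print(a)` → prints {'x': [8, 6, 462], 'y': [7, 5]}
`print(b)` → prints {'x': [8, 6, 462], 'y': [7, 5], 'z': [3, 3]}

Answer:
{'x': [8, 6, 462], 'y': [7, 5]}
{'x': [8, 6, 462], 'y': [7, 5], 'z': [3, 3]}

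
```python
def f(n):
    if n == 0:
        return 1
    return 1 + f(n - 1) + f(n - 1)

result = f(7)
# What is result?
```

f(n) = 1 + 2·f(n-1), f(0)=1. Closed form: (1+1)·2^7 - 1 = 255.

Answer: 255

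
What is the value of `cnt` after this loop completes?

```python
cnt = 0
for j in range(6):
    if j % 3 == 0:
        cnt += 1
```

Count numbers divisible by 3 in range(6)
`cnt` takes the values: 0 → 1 → 2

Answer: 2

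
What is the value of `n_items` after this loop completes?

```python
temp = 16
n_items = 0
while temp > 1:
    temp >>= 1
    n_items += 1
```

Count right shifts until 1
`n_items` takes the values: 0 → 1 → 2 → 3 → 4

Answer: 4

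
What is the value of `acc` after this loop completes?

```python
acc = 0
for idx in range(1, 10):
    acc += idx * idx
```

Sum of squares 1² to 9² = 285
`acc` takes the values: 0 → 1 → 5 → 14 → 30 → 55 → 91 → 140 → 204 → 285

Answer: 285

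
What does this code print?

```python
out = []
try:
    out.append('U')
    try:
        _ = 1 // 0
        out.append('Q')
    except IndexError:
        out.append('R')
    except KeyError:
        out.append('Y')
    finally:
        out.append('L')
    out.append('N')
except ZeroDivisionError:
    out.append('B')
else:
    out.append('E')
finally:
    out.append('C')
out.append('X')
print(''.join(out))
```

Execution trace: 'U' (try body) → 'L' (inner finally) → 'B' (except ZeroDivisionError) → 'C' (finally) → 'X' (after the try/except). Output: ULBCX

Answer: ULBCX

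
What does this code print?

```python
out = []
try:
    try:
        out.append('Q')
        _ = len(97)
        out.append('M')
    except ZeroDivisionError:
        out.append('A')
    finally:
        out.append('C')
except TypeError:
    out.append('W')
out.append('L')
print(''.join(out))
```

Execution trace: 'Q' (inner try body) → 'C' (inner finally) → 'W' (outer except TypeError) → 'L' (after the try/except). Output: QCWL

Answer: QCWL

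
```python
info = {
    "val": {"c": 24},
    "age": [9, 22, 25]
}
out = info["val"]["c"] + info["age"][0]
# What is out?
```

Trace:
`info = { ...` → info = {'val': {'c': 24}, 'age': [9, 22, 25]}
`out = info["val"]["c"] + info["age"][0]` → out = 33
So out = 33

Answer: 33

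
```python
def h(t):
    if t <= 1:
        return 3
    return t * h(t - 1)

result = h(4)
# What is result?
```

h(4) = 4 * 3 * 2 * 3 = 72

Answer: 72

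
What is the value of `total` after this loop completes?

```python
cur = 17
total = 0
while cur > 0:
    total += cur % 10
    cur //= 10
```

Sum digits of 17
`total` takes the values: 0 → 7 → 8

Answer: 8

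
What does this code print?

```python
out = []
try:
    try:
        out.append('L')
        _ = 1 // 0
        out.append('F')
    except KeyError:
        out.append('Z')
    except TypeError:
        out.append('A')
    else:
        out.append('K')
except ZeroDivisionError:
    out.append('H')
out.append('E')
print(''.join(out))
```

Execution trace: 'L' (try body) → 'H' (outer except ZeroDivisionError) → 'E' (after the try/except). Output: LHE

Answer: LHE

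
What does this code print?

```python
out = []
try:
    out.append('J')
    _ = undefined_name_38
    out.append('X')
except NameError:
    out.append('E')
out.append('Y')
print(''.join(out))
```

Execution trace: 'J' (try body) → 'E' (except NameError) → 'Y' (after the try/except). Output: JEY

Answer: JEY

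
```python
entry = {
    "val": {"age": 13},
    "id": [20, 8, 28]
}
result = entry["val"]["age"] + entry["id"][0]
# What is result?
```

Trace:
`entry = { ...` → entry = {'val': {'age': 13}, 'id': [20, 8, 28]}
`result = entry["val"]["age"] + entry["id"][0]` → result = 33
So result = 33

Answer: 33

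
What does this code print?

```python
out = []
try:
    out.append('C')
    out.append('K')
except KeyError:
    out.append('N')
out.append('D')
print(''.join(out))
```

Execution trace: 'C' (try body) → 'K' (try body, no exception) → 'D' (after the try/except). Output: CKD

Answer: CKD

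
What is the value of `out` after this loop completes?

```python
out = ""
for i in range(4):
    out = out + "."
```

Repeat '.' 4 times
`out` takes the values: "" → "." → ".." → "..." → "...."

Answer: "...."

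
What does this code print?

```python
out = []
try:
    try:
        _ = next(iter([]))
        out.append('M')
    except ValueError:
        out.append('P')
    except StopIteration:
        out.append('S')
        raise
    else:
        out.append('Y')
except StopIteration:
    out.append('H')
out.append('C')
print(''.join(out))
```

Execution trace: 'S' (inner except StopIteration) → 'H' (outer except StopIteration) → 'C' (after the try/except). Output: SHC

Answer: SHC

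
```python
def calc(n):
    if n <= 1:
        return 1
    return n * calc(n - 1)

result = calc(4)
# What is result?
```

calc(4) = 4 * 3 * 2 * 1 = 24

Answer: 24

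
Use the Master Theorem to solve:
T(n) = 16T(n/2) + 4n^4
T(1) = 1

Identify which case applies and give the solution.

a=16, b=2, f(n)=4n^4. log_2(16) = 4. Since c=4 = 4, Case 2 applies: T(n) = Θ(n^log_b(a) · log n) = O(n^4 log n).

Answer: O(n^4 log n) - Case 2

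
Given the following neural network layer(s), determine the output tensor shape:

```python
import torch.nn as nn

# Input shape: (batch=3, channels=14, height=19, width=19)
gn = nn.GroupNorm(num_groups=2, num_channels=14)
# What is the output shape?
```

Input: (3, 14, 19, 19) -> Output: (3, 14, 19, 19)

Answer: (3, 14, 19, 19)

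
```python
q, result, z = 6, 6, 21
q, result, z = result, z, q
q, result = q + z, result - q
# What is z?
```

Trace:
`q, result, z = 6, 6, 21` → q = 6; result = 6; z = 21
`q, result, z = result, z, q` → q = 6; result = 21; z = 6
`q, result = q + z, result - q` → q = 12; result = 15
So z = 6

Answer: 6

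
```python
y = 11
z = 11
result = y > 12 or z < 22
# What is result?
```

Trace:
`y = 11` → y = 11
`z = 11` → z = 11
`result = y > 12 or z < 22` → result = True
So result = True

Answer: True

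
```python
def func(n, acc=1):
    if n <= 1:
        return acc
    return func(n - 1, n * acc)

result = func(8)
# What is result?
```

Accumulator trace (n, acc): (8, 1) -> (7, 8) -> (6, 56) -> (5, 336) -> (4, 1680) -> (3, 6720) -> (2, 20160) -> (1, 40320) -> return 40320

Answer: 40320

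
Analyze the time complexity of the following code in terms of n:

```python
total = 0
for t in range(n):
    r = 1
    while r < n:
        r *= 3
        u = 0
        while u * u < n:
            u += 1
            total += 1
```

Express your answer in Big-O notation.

Each loop level contributes: n × log n × √n. Multiplying the contributions gives O(n√n log n).

Answer: O(n√n log n)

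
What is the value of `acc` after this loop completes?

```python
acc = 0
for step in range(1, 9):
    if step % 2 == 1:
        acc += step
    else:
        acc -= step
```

Add odd, subtract even
`acc` takes the values: 0 → 1 → -1 → 2 → -2 → 3 → -3 → 4 → -4

Answer: -4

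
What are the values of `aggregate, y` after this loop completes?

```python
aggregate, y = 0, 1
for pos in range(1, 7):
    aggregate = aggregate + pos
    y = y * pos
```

Sum and factorial of 1 to 6
`aggregate, y` takes the values: (0, 1) → (1, 1) → (3, 1) → (3, 2) → (6, 2) → (6, 6) → (10, 6) → (10, 24) → (15, 24) → (15, 120) → (21, 120) → (21, 720)

Answer: 21, 720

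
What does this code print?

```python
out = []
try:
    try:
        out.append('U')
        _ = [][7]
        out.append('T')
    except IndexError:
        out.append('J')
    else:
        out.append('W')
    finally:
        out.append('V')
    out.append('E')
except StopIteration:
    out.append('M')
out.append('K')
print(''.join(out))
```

Execution trace: 'U' (inner try body) → 'J' (inner except IndexError) → 'V' (inner finally) → 'E' (try body, no exception) → 'K' (after the try/except). Output: UJVEK

Answer: UJVEK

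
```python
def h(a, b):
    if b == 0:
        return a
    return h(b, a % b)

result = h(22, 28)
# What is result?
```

h(22, 28) -> h(28, 22) -> h(22, 6) -> h(6, 4) -> h(4, 2) -> h(2, 0) -> 2

Answer: 2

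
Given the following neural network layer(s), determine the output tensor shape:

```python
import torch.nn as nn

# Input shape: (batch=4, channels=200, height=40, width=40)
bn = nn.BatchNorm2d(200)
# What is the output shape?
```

Input: (4, 200, 40, 40) -> Output: (4, 200, 40, 40)

Answer: (4, 200, 40, 40)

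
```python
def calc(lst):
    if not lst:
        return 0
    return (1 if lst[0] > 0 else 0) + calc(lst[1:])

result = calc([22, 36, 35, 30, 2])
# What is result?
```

Count of positive elements in [22, 36, 35, 30, 2] = 5

Answer: 5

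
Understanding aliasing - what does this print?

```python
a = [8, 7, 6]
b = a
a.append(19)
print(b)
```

Key concept: basic list aliasing.
Step by step:
`a = [8, 7, 6]` → a = [8, 7, 6]
`b = a` → b = [8, 7, 6] (same object as a)
`a.append(19)` → a = [8, 7, 6, 19] (same object as b); b = [8, 7, 6, 19] (same object as a)
`print(b)` → prints [8, 7, 6, 19]

Answer: [8, 7, 6, 19]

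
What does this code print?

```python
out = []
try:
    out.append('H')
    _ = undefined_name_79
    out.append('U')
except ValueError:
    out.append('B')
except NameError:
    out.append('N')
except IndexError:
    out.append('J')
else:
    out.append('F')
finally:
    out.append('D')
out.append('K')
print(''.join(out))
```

Execution trace: 'H' (try body) → 'N' (except NameError) → 'D' (finally) → 'K' (after the try/except). Output: HNDK

Answer: HNDK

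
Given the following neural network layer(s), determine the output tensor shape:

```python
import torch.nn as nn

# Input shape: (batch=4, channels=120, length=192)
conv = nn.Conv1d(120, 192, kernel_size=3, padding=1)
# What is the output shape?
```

Input: (4, 120, 192) -> Output: (4, 192, 192)

Answer: (4, 192, 192)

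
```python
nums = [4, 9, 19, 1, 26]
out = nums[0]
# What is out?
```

Trace:
`nums = [4, 9, 19, 1, 26]` → nums = [4, 9, 19, 1, 26]
`out = nums[0]` → out = 4
So out = 4

Answer: 4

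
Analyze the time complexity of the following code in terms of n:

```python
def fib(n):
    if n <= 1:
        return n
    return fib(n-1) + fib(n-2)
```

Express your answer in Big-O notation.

This is Recursive Fibonacci (naive). Time complexity: O(2^n).

Answer: O(2^n)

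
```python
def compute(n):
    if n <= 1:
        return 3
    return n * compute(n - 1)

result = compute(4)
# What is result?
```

compute(4) = 4 * 3 * 2 * 3 = 72

Answer: 72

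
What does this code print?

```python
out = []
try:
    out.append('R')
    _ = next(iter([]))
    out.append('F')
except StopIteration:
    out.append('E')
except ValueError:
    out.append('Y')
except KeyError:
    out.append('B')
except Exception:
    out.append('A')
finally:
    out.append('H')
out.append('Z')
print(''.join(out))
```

Execution trace: 'R' (try body) → 'E' (except StopIteration) → 'H' (finally) → 'Z' (after the try/except). Output: REHZ

Answer: REHZ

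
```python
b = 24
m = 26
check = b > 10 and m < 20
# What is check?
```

Trace:
`b = 24` → b = 24
`m = 26` → m = 26
`check = b > 10 and m < 20` → check = False
So check = False

Answer: False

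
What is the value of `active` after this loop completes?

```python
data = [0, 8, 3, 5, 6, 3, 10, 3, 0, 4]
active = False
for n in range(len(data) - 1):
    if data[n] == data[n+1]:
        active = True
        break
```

Check consecutive duplicates in [0, 8, 3, 5, 6, 3, 10, 3, 0, 4]
`active` takes the values: False

Answer: False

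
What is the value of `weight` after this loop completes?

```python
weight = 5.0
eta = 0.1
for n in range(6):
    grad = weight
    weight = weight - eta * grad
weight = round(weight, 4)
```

Gradient descent: w = 5.0 * (1 - 0.1)^6
`weight` takes the values: 5.0 → 4.5 → 4.05 → 3.645 → 3.2805 → 2.95245 → 2.657205 → 2.6572

Answer: 2.6572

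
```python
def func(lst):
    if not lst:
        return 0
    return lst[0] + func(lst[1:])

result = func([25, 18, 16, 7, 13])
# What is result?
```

25 + 18 + 16 + 7 + 13 + 0 = 79

Answer: 79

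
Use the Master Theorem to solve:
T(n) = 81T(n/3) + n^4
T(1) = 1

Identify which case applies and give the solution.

a=81, b=3, f(n)=n^4. log_3(81) = 4. Since c=4 = 4, Case 2 applies: T(n) = Θ(n^log_b(a) · log n) = O(n^4 log n).

Answer: O(n^4 log n) - Case 2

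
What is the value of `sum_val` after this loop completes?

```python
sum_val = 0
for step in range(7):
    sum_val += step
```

Sum of 0 to 6 = 21
`sum_val` takes the values: 0 → 1 → 3 → 6 → 10 → 15 → 21

Answer: 21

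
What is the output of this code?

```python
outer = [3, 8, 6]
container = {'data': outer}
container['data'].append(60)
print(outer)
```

Key concept: dict holds reference to list.
Step by step:
`outer = [3, 8, 6]` → outer = [3, 8, 6]
`container = {'data': outer}` → container = {'data': [3, 8, 6]}
`container['data'].append(60)` → outer = [3, 8, 6, 60]; container = {'data': [3, 8, 6, 60]}
`print(outer)` → prints [3, 8, 6, 60]

Answer: [3, 8, 6, 60]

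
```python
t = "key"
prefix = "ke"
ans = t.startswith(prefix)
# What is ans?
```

Trace:
`t = "key"` → t = 'key'
`prefix = "ke"` → prefix = 'ke'
`ans = t.startswith(prefix)` → ans = True
So ans = True

Answer: True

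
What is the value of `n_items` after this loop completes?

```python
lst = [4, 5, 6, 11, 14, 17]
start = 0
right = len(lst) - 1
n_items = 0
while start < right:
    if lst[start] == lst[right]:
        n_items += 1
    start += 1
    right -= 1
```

Count matching pairs from ends
`n_items` takes the values: 0

Answer: 0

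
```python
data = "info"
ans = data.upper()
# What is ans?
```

Trace:
`data = "info"` → data = 'info'
`ans = data.upper()` → ans = 'INFO'
So ans = 'INFO'

Answer: 'INFO'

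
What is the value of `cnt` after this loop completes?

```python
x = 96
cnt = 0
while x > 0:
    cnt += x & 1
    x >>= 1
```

Count set bits in 96 (binary: 0b1100000)
`cnt` takes the values: 0 → 1 → 2

Answer: 2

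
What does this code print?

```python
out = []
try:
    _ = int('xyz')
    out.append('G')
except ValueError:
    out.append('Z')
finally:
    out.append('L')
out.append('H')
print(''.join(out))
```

Execution trace: 'Z' (except ValueError) → 'L' (finally) → 'H' (after the try/except). Output: ZLH

Answer: ZLH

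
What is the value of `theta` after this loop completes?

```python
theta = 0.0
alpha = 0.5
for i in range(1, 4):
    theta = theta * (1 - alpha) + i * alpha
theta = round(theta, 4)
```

Moving average with lr=0.5
`theta` takes the values: 0.0 → 0.5 → 1.25 → 2.125

Answer: 2.125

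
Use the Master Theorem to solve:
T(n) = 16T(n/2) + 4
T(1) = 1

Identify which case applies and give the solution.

a=16, b=2, f(n)=4. log_2(16) = 4. Since c=0 < 4, Case 1 applies: T(n) = Θ(n^log_b(a)) = O(n^4).

Answer: O(n^4) - Case 1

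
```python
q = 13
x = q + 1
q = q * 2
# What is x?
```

Trace:
`q = 13` → q = 13
`x = q + 1` → x = 14
`q = q * 2` → q = 26
So x = 14

Answer: 14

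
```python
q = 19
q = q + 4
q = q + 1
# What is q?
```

Trace:
`q = 19` → q = 19
`q = q + 4` → q = 23
`q = q + 1` → q = 24
So q = 24

Answer: 24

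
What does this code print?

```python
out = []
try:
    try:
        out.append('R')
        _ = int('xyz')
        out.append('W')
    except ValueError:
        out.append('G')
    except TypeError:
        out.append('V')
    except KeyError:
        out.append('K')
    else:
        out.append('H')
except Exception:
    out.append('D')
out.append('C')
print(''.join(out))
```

Execution trace: 'R' (inner try body) → 'G' (inner except ValueError) → 'C' (after the try/except). Output: RGC

Answer: RGC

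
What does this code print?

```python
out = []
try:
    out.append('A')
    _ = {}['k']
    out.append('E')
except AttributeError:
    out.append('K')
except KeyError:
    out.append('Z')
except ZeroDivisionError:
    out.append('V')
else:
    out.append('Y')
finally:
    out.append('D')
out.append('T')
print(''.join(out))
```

Execution trace: 'A' (try body) → 'Z' (except KeyError) → 'D' (finally) → 'T' (after the try/except). Output: AZDT

Answer: AZDT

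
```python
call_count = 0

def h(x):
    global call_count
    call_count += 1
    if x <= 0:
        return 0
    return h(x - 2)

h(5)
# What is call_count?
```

Linear recursion stepping by 2: 4 calls from x=5 down to ≤0.

Answer: 4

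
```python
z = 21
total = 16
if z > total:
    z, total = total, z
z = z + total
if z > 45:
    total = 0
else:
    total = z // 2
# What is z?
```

Trace:
`z = 21` → z = 21
`total = 16` → total = 16
`if z > total: ...` → z > total is True → z = 16; total = 21
`z = z + total` → z = 37
`if z > 45: ...` → z > 45 is False, take else branch → total = 18
So z = 37

Answer: 37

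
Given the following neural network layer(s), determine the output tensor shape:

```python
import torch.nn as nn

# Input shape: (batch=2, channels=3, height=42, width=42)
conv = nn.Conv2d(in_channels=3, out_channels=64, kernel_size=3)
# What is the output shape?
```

Input: (2, 3, 42, 42) -> Output: (2, 64, 40, 40)

Answer: (2, 64, 40, 40)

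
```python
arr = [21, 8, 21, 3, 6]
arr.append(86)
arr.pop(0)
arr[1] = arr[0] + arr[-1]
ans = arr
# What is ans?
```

Trace:
`arr = [21, 8, 21, 3, 6]` → arr = [21, 8, 21, 3, 6]
`arr.append(86)` → arr = [21, 8, 21, 3, 6, 86]
`arr.pop(0)` → arr = [8, 21, 3, 6, 86]
`arr[1] = arr[0] + arr[-1]` → arr = [8, 94, 3, 6, 86]
`ans = arr` → ans = [8, 94, 3, 6, 86]
So ans = [8, 94, 3, 6, 86]

Answer: [8, 94, 3, 6, 86]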